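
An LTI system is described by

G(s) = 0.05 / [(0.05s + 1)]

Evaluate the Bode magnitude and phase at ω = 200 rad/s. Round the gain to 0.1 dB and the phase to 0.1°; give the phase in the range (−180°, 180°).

At ω = 200 rad/s:
pole (1 + j200·0.05) = 1 + j10 → |·| ≈ 10.05, ∠ ≈ 84.29°
|G| = 0.05 · 1 / (10.05) ≈ 0.0049751
Gain = 20 log₁₀(0.0049751) ≈ -46.06 dB
∠G = (0°) − (84.29°) = -84.29°

-46.1 dB, -84.3°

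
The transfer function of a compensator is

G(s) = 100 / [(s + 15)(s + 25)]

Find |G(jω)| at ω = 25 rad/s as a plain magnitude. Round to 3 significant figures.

0.0970

At s = jω = j25:
pole (s+15): 15 + j25 → |·| = √(15²+25²) = √850 ≈ 29.155, ∠ = arctan(25/15) ≈ 59.04°
pole (s+25): 25 + j25 → |·| = √(25²+25²) = √1250 ≈ 35.355, ∠ = arctan(25/25) ≈ 45.00°
|G| = 100 / 1030.8 ≈ 0.097012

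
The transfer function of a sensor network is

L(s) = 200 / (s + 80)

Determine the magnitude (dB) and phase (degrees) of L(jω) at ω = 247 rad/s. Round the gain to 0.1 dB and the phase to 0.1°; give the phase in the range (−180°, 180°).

-2.3 dB, -72.1°

At s = jω = j247:
pole (s+80): 80 + j247 → |·| = √(80²+247²) = √67409 ≈ 259.63, ∠ = arctan(247/80) ≈ 72.05°
|L| = 200 / 259.63 ≈ 0.77033
Gain = 20 log₁₀(0.77033) ≈ -2.27 dB
∠L = 0.00° − 72.05° = -72.05°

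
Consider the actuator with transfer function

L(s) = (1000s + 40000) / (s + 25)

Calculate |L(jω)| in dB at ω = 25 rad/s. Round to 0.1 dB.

Substitute s = j25:
Numerator: 1000(j25) + 40000 = 40000 + j25000
Denominator: (j25) + 25 = 25 + j25
|N| = √(40000² + 25000²) ≈ 47170, ∠N ≈ 32.01°
|D| = √(25² + 25²) ≈ 35.355, ∠D ≈ 45.00°
|L| = 47170 / 35.355 ≈ 1334.2
Gain = 20 log₁₀(1334.2) ≈ 62.50 dB

62.5 dB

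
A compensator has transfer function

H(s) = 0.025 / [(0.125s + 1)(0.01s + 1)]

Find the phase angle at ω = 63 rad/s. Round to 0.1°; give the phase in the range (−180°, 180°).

At ω = 63 rad/s:
pole (1 + j63·0.125) = 1 + j7.875 → |·| ≈ 7.9382, ∠ ≈ 82.76°
pole (1 + j63·0.01) = 1 + j0.63 → |·| ≈ 1.1819, ∠ ≈ 32.21°
∠H = (0°) − (82.76° + 32.21°) = -114.97°

-115.0°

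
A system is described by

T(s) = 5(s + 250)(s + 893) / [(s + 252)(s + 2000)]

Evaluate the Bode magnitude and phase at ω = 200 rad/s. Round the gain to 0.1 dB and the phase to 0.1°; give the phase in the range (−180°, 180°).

At s = jω = j200:
zero (s+250): 250 + j200 → |·| = √(250²+200²) = √102500 ≈ 320.16, ∠ = arctan(200/250) ≈ 38.66°
zero (s+893): 893 + j200 → |·| = √(893²+200²) = √837449 ≈ 915.12, ∠ = arctan(200/893) ≈ 12.62°
pole (s+252): 252 + j200 → |·| = √(252²+200²) = √103504 ≈ 321.72, ∠ = arctan(200/252) ≈ 38.44°
pole (s+2000): 2000 + j200 → |·| = √(2000²+200²) = √4040000 ≈ 2010, ∠ = arctan(200/2000) ≈ 5.71°
|T| = 5 · 2.9298e+05 / 6.4666e+05 ≈ 2.2653
Gain = 20 log₁₀(2.2653) ≈ 7.10 dB
∠T = 51.28° − 44.15° = 7.13°

7.1 dB, 7.1°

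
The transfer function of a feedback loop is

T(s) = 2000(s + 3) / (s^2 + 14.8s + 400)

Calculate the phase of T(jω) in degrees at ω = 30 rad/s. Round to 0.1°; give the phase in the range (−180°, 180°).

-54.1°

At s = jω = j30:
zero (s+3): 3 + j30 → |·| = √(3²+30²) = √909 ≈ 30.15, ∠ = arctan(30/3) ≈ 84.29°
quadratic: (j30)² + 14.8·j30 + 400 = -500 + j444 → |·| ≈ 668.68, ∠ ≈ 138.39°
∠T = 84.29° − 138.39° = -54.10°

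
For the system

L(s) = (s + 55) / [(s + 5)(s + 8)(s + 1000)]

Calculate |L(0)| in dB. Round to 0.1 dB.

-57.2 dB

L(0) = 1·55 / (5·8·1000) = 0.001375
20 log₁₀(0.001375) ≈ -57.23 dB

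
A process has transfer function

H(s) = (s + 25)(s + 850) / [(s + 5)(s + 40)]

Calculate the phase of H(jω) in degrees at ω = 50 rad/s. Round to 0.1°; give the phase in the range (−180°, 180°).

-68.8°

At s = jω = j50:
zero (s+25): 25 + j50 → |·| = √(25²+50²) = √3125 ≈ 55.902, ∠ = arctan(50/25) ≈ 63.43°
zero (s+850): 850 + j50 → |·| = √(850²+50²) = √725000 ≈ 851.47, ∠ = arctan(50/850) ≈ 3.37°
pole (s+5): 5 + j50 → |·| = √(5²+50²) = √2525 ≈ 50.249, ∠ = arctan(50/5) ≈ 84.29°
pole (s+40): 40 + j50 → |·| = √(40²+50²) = √4100 ≈ 64.031, ∠ = arctan(50/40) ≈ 51.34°
∠H = 66.80° − 135.63° = -68.83°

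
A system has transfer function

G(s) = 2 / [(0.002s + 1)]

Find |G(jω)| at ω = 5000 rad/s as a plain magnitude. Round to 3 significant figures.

At ω = 5000 rad/s:
pole (1 + j5000·0.002) = 1 + j10 → |·| ≈ 10.05, ∠ ≈ 84.29°
|G| = 2 · 1 / (10.05) ≈ 0.199

0.199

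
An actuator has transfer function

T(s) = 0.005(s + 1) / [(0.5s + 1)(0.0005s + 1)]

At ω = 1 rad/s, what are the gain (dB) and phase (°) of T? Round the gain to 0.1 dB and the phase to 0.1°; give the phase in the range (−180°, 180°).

At ω = 1 rad/s:
zero (1 + j1·1) = 1 + j1 → |·| ≈ 1.4142, ∠ ≈ 45.00°
pole (1 + j1·0.5) = 1 + j0.5 → |·| ≈ 1.118, ∠ ≈ 26.57°
pole (1 + j1·0.0005) = 1 + j0.0005 → |·| ≈ 1, ∠ ≈ 0.03°
|T| = 0.005 · 1.4142 / (1.118 · 1) ≈ 0.0063247
Gain = 20 log₁₀(0.0063247) ≈ -43.98 dB
∠T = (45.00°) − (26.57° + 0.03°) = 18.40°

-44.0 dB, 18.4°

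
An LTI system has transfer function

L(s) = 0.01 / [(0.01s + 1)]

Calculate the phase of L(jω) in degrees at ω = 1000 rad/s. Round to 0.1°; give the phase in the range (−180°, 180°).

At ω = 1000 rad/s:
pole (1 + j1000·0.01) = 1 + j10 → |·| ≈ 10.05, ∠ ≈ 84.29°
∠L = (0°) − (84.29°) = -84.29°

-84.3°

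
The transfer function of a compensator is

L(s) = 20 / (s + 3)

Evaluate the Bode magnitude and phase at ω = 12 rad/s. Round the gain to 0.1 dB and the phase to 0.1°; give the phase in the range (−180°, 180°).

4.2 dB, -76.0°

At s = jω = j12:
pole (s+3): 3 + j12 → |·| = √(3²+12²) = √153 ≈ 12.369, ∠ = arctan(12/3) ≈ 75.96°
|L| = 20 / 12.369 ≈ 1.6169
Gain = 20 log₁₀(1.6169) ≈ 4.17 dB
∠L = 0.00° − 75.96° = -75.96°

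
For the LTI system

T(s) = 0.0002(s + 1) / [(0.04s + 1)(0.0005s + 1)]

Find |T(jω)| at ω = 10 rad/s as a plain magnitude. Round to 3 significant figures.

0.00187

At ω = 10 rad/s:
zero (1 + j10·1) = 1 + j10 → |·| ≈ 10.05, ∠ ≈ 84.29°
pole (1 + j10·0.04) = 1 + j0.4 → |·| ≈ 1.077, ∠ ≈ 21.80°
pole (1 + j10·0.0005) = 1 + j0.005 → |·| ≈ 1, ∠ ≈ 0.29°
|T| = 0.0002 · 10.05 / (1.077 · 1) ≈ 0.0018663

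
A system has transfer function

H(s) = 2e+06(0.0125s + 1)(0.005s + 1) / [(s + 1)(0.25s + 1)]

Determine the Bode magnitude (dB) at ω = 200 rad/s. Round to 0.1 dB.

At ω = 200 rad/s:
zero (1 + j200·0.0125) = 1 + j2.5 → |·| ≈ 2.6926, ∠ ≈ 68.20°
zero (1 + j200·0.005) = 1 + j1 → |·| ≈ 1.4142, ∠ ≈ 45.00°
pole (1 + j200·1) = 1 + j200 → |·| ≈ 200, ∠ ≈ 89.71°
pole (1 + j200·0.25) = 1 + j50 → |·| ≈ 50.01, ∠ ≈ 88.85°
|H| = 2e+06 · 2.6926 · 1.4142 / (200 · 50.01) ≈ 761.42
Gain = 20 log₁₀(761.42) ≈ 57.63 dB

57.6 dB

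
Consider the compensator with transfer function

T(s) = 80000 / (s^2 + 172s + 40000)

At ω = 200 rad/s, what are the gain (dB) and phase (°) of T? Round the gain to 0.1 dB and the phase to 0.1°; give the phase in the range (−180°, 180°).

7.3 dB, -90.0°

At s = jω = j200:
quadratic: (j200)² + 172·j200 + 40000 = 0 + j34400 → |·| ≈ 34400, ∠ ≈ 90.00°
|T| = 80000 / 34400 ≈ 2.3256
Gain = 20 log₁₀(2.3256) ≈ 7.33 dB
∠T = 0.00° − 90.00° = -90.00°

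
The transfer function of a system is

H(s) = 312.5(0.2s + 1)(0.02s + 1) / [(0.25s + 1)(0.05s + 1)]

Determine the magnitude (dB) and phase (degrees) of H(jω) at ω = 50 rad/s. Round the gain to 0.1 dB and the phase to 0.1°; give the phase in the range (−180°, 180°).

At ω = 50 rad/s:
zero (1 + j50·0.2) = 1 + j10 → |·| ≈ 10.05, ∠ ≈ 84.29°
zero (1 + j50·0.02) = 1 + j1 → |·| ≈ 1.4142, ∠ ≈ 45.00°
pole (1 + j50·0.25) = 1 + j12.5 → |·| ≈ 12.54, ∠ ≈ 85.43°
pole (1 + j50·0.05) = 1 + j2.5 → |·| ≈ 2.6926, ∠ ≈ 68.20°
|H| = 312.5 · 10.05 · 1.4142 / (12.54 · 2.6926) ≈ 131.54
Gain = 20 log₁₀(131.54) ≈ 42.38 dB
∠H = (84.29° + 45.00°) − (85.43° + 68.20°) = -24.34°

42.4 dB, -24.3°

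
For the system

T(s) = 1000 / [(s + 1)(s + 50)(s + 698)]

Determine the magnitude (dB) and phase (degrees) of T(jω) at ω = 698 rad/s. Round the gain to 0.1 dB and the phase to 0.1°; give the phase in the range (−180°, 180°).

At s = jω = j698:
pole (s+1): 1 + j698 → |·| = √(1²+698²) = √487205 ≈ 698, ∠ = arctan(698/1) ≈ 89.92°
pole (s+50): 50 + j698 → |·| = √(50²+698²) = √489704 ≈ 699.79, ∠ = arctan(698/50) ≈ 85.90°
pole (s+698): 698 + j698 → |·| = √(698²+698²) = √974408 ≈ 987.12, ∠ = arctan(698/698) ≈ 45.00°
|T| = 1000 / 4.8216e+08 ≈ 2.074e-06
Gain = 20 log₁₀(2.074e-06) ≈ -113.66 dB
∠T = 0.00° − 220.82° = -220.82° ≡ 139.18° (principal value)

-113.7 dB, 139.2°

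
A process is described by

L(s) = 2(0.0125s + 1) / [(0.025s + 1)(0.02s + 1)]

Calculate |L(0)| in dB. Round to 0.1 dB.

6.0 dB

L(0) = 2 · 1 / 1 = 2
20 log₁₀(2) ≈ 6.02 dB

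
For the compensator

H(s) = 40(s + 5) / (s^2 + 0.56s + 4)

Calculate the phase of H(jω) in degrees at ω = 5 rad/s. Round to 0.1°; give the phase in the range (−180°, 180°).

-127.4°

At s = jω = j5:
zero (s+5): 5 + j5 → |·| = √(5²+5²) = √50 ≈ 7.0711, ∠ = arctan(5/5) ≈ 45.00°
quadratic: (j5)² + 0.56·j5 + 4 = -21 + j2.8 → |·| ≈ 21.186, ∠ ≈ 172.41°
∠H = 45.00° − 172.41° = -127.41°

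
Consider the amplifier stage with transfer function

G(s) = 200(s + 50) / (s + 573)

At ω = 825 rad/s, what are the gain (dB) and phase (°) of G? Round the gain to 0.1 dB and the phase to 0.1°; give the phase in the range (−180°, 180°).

At s = jω = j825:
zero (s+50): 50 + j825 → |·| = √(50²+825²) = √683125 ≈ 826.51, ∠ = arctan(825/50) ≈ 86.53°
pole (s+573): 573 + j825 → |·| = √(573²+825²) = √1008954 ≈ 1004.5, ∠ = arctan(825/573) ≈ 55.22°
|G| = 200 · 826.51 / 1004.5 ≈ 164.56
Gain = 20 log₁₀(164.56) ≈ 44.33 dB
∠G = 86.53° − 55.22° = 31.31°

44.3 dB, 31.3°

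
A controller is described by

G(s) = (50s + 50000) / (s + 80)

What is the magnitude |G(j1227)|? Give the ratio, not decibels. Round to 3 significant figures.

Substitute s = j1227:
Numerator: 50(j1227) + 50000 = 50000 + j61350
Denominator: (j1227) + 80 = 80 + j1227
|N| = √(50000² + 61350²) ≈ 79144, ∠N ≈ 50.82°
|D| = √(80² + 1227²) ≈ 1229.6, ∠D ≈ 86.27°
|G| = 79144 / 1229.6 ≈ 64.366

64.4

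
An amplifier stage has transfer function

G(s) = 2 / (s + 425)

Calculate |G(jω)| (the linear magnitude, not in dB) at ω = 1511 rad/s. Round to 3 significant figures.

0.00127

Substitute s = j1511:
Numerator: 2 = 2 + j0
Denominator: (j1511) + 425 = 425 + j1511
|N| = √(2² + 0²) ≈ 2, ∠N ≈ 0.00°
|D| = √(425² + 1511²) ≈ 1569.6, ∠D ≈ 74.29°
|G| = 2 / 1569.6 ≈ 0.0012742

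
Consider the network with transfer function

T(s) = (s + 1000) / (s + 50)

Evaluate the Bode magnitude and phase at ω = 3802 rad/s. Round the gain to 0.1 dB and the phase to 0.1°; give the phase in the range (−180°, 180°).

0.3 dB, -14.0°

Substitute s = j3802:
Numerator: (j3802) + 1000 = 1000 + j3802
Denominator: (j3802) + 50 = 50 + j3802
|N| = √(1000² + 3802²) ≈ 3931.3, ∠N ≈ 75.26°
|D| = √(50² + 3802²) ≈ 3802.3, ∠D ≈ 89.25°
|T| = 3931.3 / 3802.3 ≈ 1.0339
Gain = 20 log₁₀(1.0339) ≈ 0.29 dB
∠T = 75.26° − 89.25° = -13.99°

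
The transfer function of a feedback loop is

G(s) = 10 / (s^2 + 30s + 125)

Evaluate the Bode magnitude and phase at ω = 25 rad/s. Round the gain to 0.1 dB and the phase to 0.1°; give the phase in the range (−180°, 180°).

Substitute s = j25:
Numerator: 10 = 10 + j0
Denominator: (j25)^2 + 30(j25) + 125 = -500 + j750
|N| = √(10² + 0²) ≈ 10, ∠N ≈ 0.00°
|D| = √(500² + 750²) ≈ 901.39, ∠D ≈ 123.69°
|G| = 10 / 901.39 ≈ 0.011094
Gain = 20 log₁₀(0.011094) ≈ -39.10 dB
∠G = 0.00° − 123.69° = -123.69°

-39.1 dB, -123.7°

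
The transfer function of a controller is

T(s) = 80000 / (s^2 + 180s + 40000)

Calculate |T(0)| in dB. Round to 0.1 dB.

T(0) = 80000 / 40000 = 2
20 log₁₀(2) ≈ 6.02 dB

6.0 dB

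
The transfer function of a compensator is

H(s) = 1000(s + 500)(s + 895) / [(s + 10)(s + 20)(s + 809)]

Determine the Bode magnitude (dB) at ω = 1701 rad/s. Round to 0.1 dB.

At s = jω = j1701:
zero (s+500): 500 + j1701 → |·| = √(500²+1701²) = √3143401 ≈ 1773, ∠ = arctan(1701/500) ≈ 73.62°
zero (s+895): 895 + j1701 → |·| = √(895²+1701²) = √3694426 ≈ 1922.1, ∠ = arctan(1701/895) ≈ 62.25°
pole (s+10): 10 + j1701 → |·| = √(10²+1701²) = √2893501 ≈ 1701, ∠ = arctan(1701/10) ≈ 89.66°
pole (s+20): 20 + j1701 → |·| = √(20²+1701²) = √2893801 ≈ 1701.1, ∠ = arctan(1701/20) ≈ 89.33°
pole (s+809): 809 + j1701 → |·| = √(809²+1701²) = √3547882 ≈ 1883.6, ∠ = arctan(1701/809) ≈ 64.56°
|H| = 1000 · 3.4079e+06 / 5.4503e+09 ≈ 0.62527
Gain = 20 log₁₀(0.62527) ≈ -4.08 dB

-4.1 dB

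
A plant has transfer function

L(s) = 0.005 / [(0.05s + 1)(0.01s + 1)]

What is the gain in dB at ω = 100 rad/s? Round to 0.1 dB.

-63.2 dB

At ω = 100 rad/s:
pole (1 + j100·0.05) = 1 + j5 → |·| ≈ 5.099, ∠ ≈ 78.69°
pole (1 + j100·0.01) = 1 + j1 → |·| ≈ 1.4142, ∠ ≈ 45.00°
|L| = 0.005 · 1 / (5.099 · 1.4142) ≈ 0.00069338
Gain = 20 log₁₀(0.00069338) ≈ -63.18 dB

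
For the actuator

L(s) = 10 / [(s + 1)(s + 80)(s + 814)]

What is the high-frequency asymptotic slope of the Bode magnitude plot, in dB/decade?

-60 dB/decade

Each pole contributes −20 dB/decade at high frequency; each zero contributes +20 dB/decade.
Net: 0 zero(s) − 3 pole(s) → -60 dB/decade.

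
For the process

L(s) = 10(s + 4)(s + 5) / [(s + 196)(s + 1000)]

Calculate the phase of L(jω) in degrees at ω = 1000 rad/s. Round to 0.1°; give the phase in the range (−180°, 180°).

At s = jω = j1000:
zero (s+4): 4 + j1000 → |·| = √(4²+1000²) = √1000016 ≈ 1000, ∠ = arctan(1000/4) ≈ 89.77°
zero (s+5): 5 + j1000 → |·| = √(5²+1000²) = √1000025 ≈ 1000, ∠ = arctan(1000/5) ≈ 89.71°
pole (s+196): 196 + j1000 → |·| = √(196²+1000²) = √1038416 ≈ 1019, ∠ = arctan(1000/196) ≈ 78.91°
pole (s+1000): 1000 + j1000 → |·| = √(1000²+1000²) = √2000000 ≈ 1414.2, ∠ = arctan(1000/1000) ≈ 45.00°
∠L = 179.48° − 123.91° = 55.57°

55.6°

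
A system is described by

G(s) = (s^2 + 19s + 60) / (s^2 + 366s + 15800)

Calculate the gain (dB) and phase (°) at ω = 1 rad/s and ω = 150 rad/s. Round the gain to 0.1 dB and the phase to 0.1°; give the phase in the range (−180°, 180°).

Substitute s = j1:
Numerator: (j1)^2 + 19(j1) + 60 = 59 + j19
Denominator: (j1)^2 + 366(j1) + 15800 = 15799 + j366
|N| = √(59² + 19²) ≈ 61.984, ∠N ≈ 17.85°
|D| = √(15799² + 366²) ≈ 15803, ∠D ≈ 1.33°
|G| = 61.984 / 15803 ≈ 0.0039223
Gain = 20 log₁₀(0.0039223) ≈ -48.13 dB
∠G = 17.85° − 1.33° = 16.52°

Substitute s = j150:
Numerator: (j150)^2 + 19(j150) + 60 = -22440 + j2850
Denominator: (j150)^2 + 366(j150) + 15800 = -6700 + j54900
|N| = √(22440² + 2850²) ≈ 22620, ∠N ≈ 172.76°
|D| = √(6700² + 54900²) ≈ 55307, ∠D ≈ 96.96°
|G| = 22620 / 55307 ≈ 0.40899
Gain = 20 log₁₀(0.40899) ≈ -7.77 dB
∠G = 172.76° − 96.96° = 75.80°

ω = 1: -48.1 dB, 16.5°; ω = 150: -7.8 dB, 75.8°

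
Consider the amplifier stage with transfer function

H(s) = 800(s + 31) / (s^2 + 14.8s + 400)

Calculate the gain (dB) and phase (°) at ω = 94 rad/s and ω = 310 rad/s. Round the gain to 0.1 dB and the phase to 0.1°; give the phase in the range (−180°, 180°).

At s = jω = j94:
zero (s+31): 31 + j94 → |·| = √(31²+94²) = √9797 ≈ 98.98, ∠ = arctan(94/31) ≈ 71.75°
quadratic: (j94)² + 14.8·j94 + 400 = -8436 + j1391.2 → |·| ≈ 8549.9, ∠ ≈ 170.64°
|H| = 800 · 98.98 / 8549.9 ≈ 9.2614
Gain = 20 log₁₀(9.2614) ≈ 19.33 dB
∠H = 71.75° − 170.64° = -98.89°

At s = jω = j310:
zero (s+31): 31 + j310 → |·| = √(31²+310²) = √97061 ≈ 311.55, ∠ = arctan(310/31) ≈ 84.29°
quadratic: (j310)² + 14.8·j310 + 400 = -95700 + j4588 → |·| ≈ 95810, ∠ ≈ 177.26°
|H| = 800 · 311.55 / 95810 ≈ 2.6014
Gain = 20 log₁₀(2.6014) ≈ 8.30 dB
∠H = 84.29° − 177.26° = -92.97°

ω = 94: 19.3 dB, -98.9°; ω = 310: 8.3 dB, -93.0°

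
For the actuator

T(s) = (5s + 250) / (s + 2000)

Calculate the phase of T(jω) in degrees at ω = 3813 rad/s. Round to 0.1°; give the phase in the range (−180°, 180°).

26.9°

Substitute s = j3813:
Numerator: 5(j3813) + 250 = 250 + j19065
Denominator: (j3813) + 2000 = 2000 + j3813
|N| = √(250² + 19065²) ≈ 19067, ∠N ≈ 89.25°
|D| = √(2000² + 3813²) ≈ 4305.7, ∠D ≈ 62.32°
∠T = 89.25° − 62.32° = 26.93°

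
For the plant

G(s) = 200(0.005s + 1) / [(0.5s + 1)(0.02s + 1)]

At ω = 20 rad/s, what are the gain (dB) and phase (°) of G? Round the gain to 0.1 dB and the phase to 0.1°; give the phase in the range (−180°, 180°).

25.4 dB, -100.4°

At ω = 20 rad/s:
zero (1 + j20·0.005) = 1 + j0.1 → |·| ≈ 1.005, ∠ ≈ 5.71°
pole (1 + j20·0.5) = 1 + j10 → |·| ≈ 10.05, ∠ ≈ 84.29°
pole (1 + j20·0.02) = 1 + j0.4 → |·| ≈ 1.077, ∠ ≈ 21.80°
|G| = 200 · 1.005 / (10.05 · 1.077) ≈ 18.57
Gain = 20 log₁₀(18.57) ≈ 25.38 dB
∠G = (5.71°) − (84.29° + 21.80°) = -100.38°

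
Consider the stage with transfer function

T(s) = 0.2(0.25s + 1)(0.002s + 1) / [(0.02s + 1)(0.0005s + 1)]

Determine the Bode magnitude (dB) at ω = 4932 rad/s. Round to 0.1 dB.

19.4 dB

At ω = 4932 rad/s:
zero (1 + j4932·0.25) = 1 + j1233 → |·| ≈ 1233, ∠ ≈ 89.95°
zero (1 + j4932·0.002) = 1 + j9.864 → |·| ≈ 9.9146, ∠ ≈ 84.21°
pole (1 + j4932·0.02) = 1 + j98.64 → |·| ≈ 98.645, ∠ ≈ 89.42°
pole (1 + j4932·0.0005) = 1 + j2.466 → |·| ≈ 2.661, ∠ ≈ 67.93°
|T| = 0.2 · 1233 · 9.9146 / (98.645 · 2.661) ≈ 9.3143
Gain = 20 log₁₀(9.3143) ≈ 19.38 dB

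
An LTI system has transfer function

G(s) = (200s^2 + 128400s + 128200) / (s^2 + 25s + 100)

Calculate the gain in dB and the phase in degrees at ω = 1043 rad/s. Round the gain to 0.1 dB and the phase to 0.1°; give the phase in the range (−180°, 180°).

Substitute s = j1043:
Numerator: 200(j1043)^2 + 128400(j1043) + 128200 = -217441600 + j133921200
Denominator: (j1043)^2 + 25(j1043) + 100 = -1087749 + j26075
|N| = √(217441600² + 133921200²) ≈ 2.5537e+08, ∠N ≈ 148.37°
|D| = √(1087749² + 26075²) ≈ 1.0881e+06, ∠D ≈ 178.63°
|G| = 2.5537e+08 / 1.0881e+06 ≈ 234.69
Gain = 20 log₁₀(234.69) ≈ 47.41 dB
∠G = 148.37° − 178.63° = -30.26°

47.4 dB, -30.3°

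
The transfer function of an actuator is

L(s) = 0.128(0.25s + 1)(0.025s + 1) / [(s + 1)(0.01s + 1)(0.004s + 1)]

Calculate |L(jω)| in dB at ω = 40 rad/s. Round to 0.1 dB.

-27.6 dB

At ω = 40 rad/s:
zero (1 + j40·0.25) = 1 + j10 → |·| ≈ 10.05, ∠ ≈ 84.29°
zero (1 + j40·0.025) = 1 + j1 → |·| ≈ 1.4142, ∠ ≈ 45.00°
pole (1 + j40·1) = 1 + j40 → |·| ≈ 40.012, ∠ ≈ 88.57°
pole (1 + j40·0.01) = 1 + j0.4 → |·| ≈ 1.077, ∠ ≈ 21.80°
pole (1 + j40·0.004) = 1 + j0.16 → |·| ≈ 1.0127, ∠ ≈ 9.09°
|L| = 0.128 · 10.05 · 1.4142 / (40.012 · 1.077 · 1.0127) ≈ 0.041687
Gain = 20 log₁₀(0.041687) ≈ -27.60 dB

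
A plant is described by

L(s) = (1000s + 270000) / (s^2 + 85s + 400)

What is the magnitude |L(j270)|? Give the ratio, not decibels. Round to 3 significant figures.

Substitute s = j270:
Numerator: 1000(j270) + 270000 = 270000 + j270000
Denominator: (j270)^2 + 85(j270) + 400 = -72500 + j22950
|N| = √(270000² + 270000²) ≈ 3.8184e+05, ∠N ≈ 45.00°
|D| = √(72500² + 22950²) ≈ 76046, ∠D ≈ 162.43°
|L| = 3.8184e+05 / 76046 ≈ 5.0212

5.02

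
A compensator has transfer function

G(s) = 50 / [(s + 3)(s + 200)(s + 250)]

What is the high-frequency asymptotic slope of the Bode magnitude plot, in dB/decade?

Each pole contributes −20 dB/decade at high frequency; each zero contributes +20 dB/decade.
Net: 0 zero(s) − 3 pole(s) → -60 dB/decade.

-60 dB/decade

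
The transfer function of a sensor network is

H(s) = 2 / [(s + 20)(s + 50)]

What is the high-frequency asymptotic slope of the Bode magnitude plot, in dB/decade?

Each pole contributes −20 dB/decade at high frequency; each zero contributes +20 dB/decade.
Net: 0 zero(s) − 2 pole(s) → -40 dB/decade.

-40 dB/decade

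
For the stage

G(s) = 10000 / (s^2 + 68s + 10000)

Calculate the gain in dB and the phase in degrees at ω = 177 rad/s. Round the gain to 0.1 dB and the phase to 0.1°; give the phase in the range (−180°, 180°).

-7.8 dB, -150.6°

At s = jω = j177:
quadratic: (j177)² + 68·j177 + 10000 = -21329 + j12036 → |·| ≈ 24491, ∠ ≈ 150.56°
|G| = 10000 / 24491 ≈ 0.40831
Gain = 20 log₁₀(0.40831) ≈ -7.78 dB
∠G = 0.00° − 150.56° = -150.56°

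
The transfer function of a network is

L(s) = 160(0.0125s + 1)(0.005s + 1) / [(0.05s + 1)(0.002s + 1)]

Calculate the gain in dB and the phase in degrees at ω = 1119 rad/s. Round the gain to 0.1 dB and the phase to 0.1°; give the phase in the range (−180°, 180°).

39.4 dB, 10.9°

At ω = 1119 rad/s:
zero (1 + j1119·0.0125) = 1 + j13.9875 → |·| ≈ 14.023, ∠ ≈ 85.91°
zero (1 + j1119·0.005) = 1 + j5.595 → |·| ≈ 5.6837, ∠ ≈ 79.87°
pole (1 + j1119·0.05) = 1 + j55.95 → |·| ≈ 55.959, ∠ ≈ 88.98°
pole (1 + j1119·0.002) = 1 + j2.238 → |·| ≈ 2.4513, ∠ ≈ 65.92°
|L| = 160 · 14.023 · 5.6837 / (55.959 · 2.4513) ≈ 92.966
Gain = 20 log₁₀(92.966) ≈ 39.37 dB
∠L = (85.91° + 79.87°) − (88.98° + 65.92°) = 10.88°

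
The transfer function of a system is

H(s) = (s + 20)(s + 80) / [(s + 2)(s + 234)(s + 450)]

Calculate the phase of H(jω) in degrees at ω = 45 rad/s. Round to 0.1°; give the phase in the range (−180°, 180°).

-8.7°

At s = jω = j45:
zero (s+20): 20 + j45 → |·| = √(20²+45²) = √2425 ≈ 49.244, ∠ = arctan(45/20) ≈ 66.04°
zero (s+80): 80 + j45 → |·| = √(80²+45²) = √8425 ≈ 91.788, ∠ = arctan(45/80) ≈ 29.36°
pole (s+2): 2 + j45 → |·| = √(2²+45²) = √2029 ≈ 45.044, ∠ = arctan(45/2) ≈ 87.46°
pole (s+234): 234 + j45 → |·| = √(234²+45²) = √56781 ≈ 238.29, ∠ = arctan(45/234) ≈ 10.89°
pole (s+450): 450 + j45 → |·| = √(450²+45²) = √204525 ≈ 452.24, ∠ = arctan(45/450) ≈ 5.71°
∠H = 95.40° − 104.06° = -8.66°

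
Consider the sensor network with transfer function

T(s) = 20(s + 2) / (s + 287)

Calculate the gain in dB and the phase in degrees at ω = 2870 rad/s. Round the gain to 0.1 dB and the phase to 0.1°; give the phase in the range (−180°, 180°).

26.0 dB, 5.7°

At s = jω = j2870:
zero (s+2): 2 + j2870 → |·| = √(2²+2870²) = √8236904 ≈ 2870, ∠ = arctan(2870/2) ≈ 89.96°
pole (s+287): 287 + j2870 → |·| = √(287²+2870²) = √8319269 ≈ 2884.3, ∠ = arctan(2870/287) ≈ 84.29°
|T| = 20 · 2870 / 2884.3 ≈ 19.901
Gain = 20 log₁₀(19.901) ≈ 25.98 dB
∠T = 89.96° − 84.29° = 5.67°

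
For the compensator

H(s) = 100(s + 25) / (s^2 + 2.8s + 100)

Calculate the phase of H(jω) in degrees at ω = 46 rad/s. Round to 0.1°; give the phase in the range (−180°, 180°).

At s = jω = j46:
zero (s+25): 25 + j46 → |·| = √(25²+46²) = √2741 ≈ 52.355, ∠ = arctan(46/25) ≈ 61.48°
quadratic: (j46)² + 2.8·j46 + 100 = -2016 + j128.8 → |·| ≈ 2020.1, ∠ ≈ 176.34°
∠H = 61.48° − 176.34° = -114.86°

-114.9°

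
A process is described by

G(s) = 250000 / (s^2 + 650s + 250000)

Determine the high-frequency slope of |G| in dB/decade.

-40 dB/decade

Each pole contributes −20 dB/decade at high frequency; each zero contributes +20 dB/decade.
Net: 0 zero(s) − 2 pole(s) → -40 dB/decade.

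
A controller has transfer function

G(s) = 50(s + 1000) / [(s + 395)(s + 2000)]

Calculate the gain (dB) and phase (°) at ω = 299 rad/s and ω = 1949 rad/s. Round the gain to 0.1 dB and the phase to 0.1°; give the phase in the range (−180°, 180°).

ω = 299: -25.7 dB, -29.0°; ω = 1949: -34.1 dB, -60.0°

At s = jω = j299:
zero (s+1000): 1000 + j299 → |·| = √(1000²+299²) = √1089401 ≈ 1043.7, ∠ = arctan(299/1000) ≈ 16.65°
pole (s+395): 395 + j299 → |·| = √(395²+299²) = √245426 ≈ 495.4, ∠ = arctan(299/395) ≈ 37.12°
pole (s+2000): 2000 + j299 → |·| = √(2000²+299²) = √4089401 ≈ 2022.2, ∠ = arctan(299/2000) ≈ 8.50°
|G| = 50 · 1043.7 / 1.0018e+06 ≈ 0.052091
Gain = 20 log₁₀(0.052091) ≈ -25.66 dB
∠G = 16.65° − 45.62° = -28.97°

At s = jω = j1949:
zero (s+1000): 1000 + j1949 → |·| = √(1000²+1949²) = √4798601 ≈ 2190.6, ∠ = arctan(1949/1000) ≈ 62.84°
pole (s+395): 395 + j1949 → |·| = √(395²+1949²) = √3954626 ≈ 1988.6, ∠ = arctan(1949/395) ≈ 78.54°
pole (s+2000): 2000 + j1949 → |·| = √(2000²+1949²) = √7798601 ≈ 2792.6, ∠ = arctan(1949/2000) ≈ 44.26°
|G| = 50 · 2190.6 / 5.5534e+06 ≈ 0.019723
Gain = 20 log₁₀(0.019723) ≈ -34.10 dB
∠G = 62.84° − 122.80° = -59.96°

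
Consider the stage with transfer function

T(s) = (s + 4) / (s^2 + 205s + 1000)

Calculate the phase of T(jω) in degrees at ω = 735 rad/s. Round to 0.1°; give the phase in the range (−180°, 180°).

-74.7°

Substitute s = j735:
Numerator: (j735) + 4 = 4 + j735
Denominator: (j735)^2 + 205(j735) + 1000 = -539225 + j150675
|N| = √(4² + 735²) ≈ 735.01, ∠N ≈ 89.69°
|D| = √(539225² + 150675²) ≈ 5.5988e+05, ∠D ≈ 164.39°
∠T = 89.69° − 164.39° = -74.70°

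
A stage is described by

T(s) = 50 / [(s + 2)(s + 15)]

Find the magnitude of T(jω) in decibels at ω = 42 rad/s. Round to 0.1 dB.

At s = jω = j42:
pole (s+2): 2 + j42 → |·| = √(2²+42²) = √1768 ≈ 42.048, ∠ = arctan(42/2) ≈ 87.27°
pole (s+15): 15 + j42 → |·| = √(15²+42²) = √1989 ≈ 44.598, ∠ = arctan(42/15) ≈ 70.35°
|T| = 50 / 1875.3 ≈ 0.026662
Gain = 20 log₁₀(0.026662) ≈ -31.48 dB

-31.5 dB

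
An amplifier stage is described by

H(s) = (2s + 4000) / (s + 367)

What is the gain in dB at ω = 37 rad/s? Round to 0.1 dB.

Substitute s = j37:
Numerator: 2(j37) + 4000 = 4000 + j74
Denominator: (j37) + 367 = 367 + j37
|N| = √(4000² + 74²) ≈ 4000.7, ∠N ≈ 1.06°
|D| = √(367² + 37²) ≈ 368.86, ∠D ≈ 5.76°
|H| = 4000.7 / 368.86 ≈ 10.846
Gain = 20 log₁₀(10.846) ≈ 20.71 dB

20.7 dB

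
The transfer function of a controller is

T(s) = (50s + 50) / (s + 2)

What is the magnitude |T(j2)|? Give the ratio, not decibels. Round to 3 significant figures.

Substitute s = j2:
Numerator: 50(j2) + 50 = 50 + j100
Denominator: (j2) + 2 = 2 + j2
|N| = √(50² + 100²) ≈ 111.8, ∠N ≈ 63.43°
|D| = √(2² + 2²) ≈ 2.8284, ∠D ≈ 45.00°
|T| = 111.8 / 2.8284 ≈ 39.528

39.5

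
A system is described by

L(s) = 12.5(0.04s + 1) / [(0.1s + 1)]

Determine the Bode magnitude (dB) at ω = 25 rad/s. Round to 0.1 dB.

16.3 dB

At ω = 25 rad/s:
zero (1 + j25·0.04) = 1 + j1 → |·| ≈ 1.4142, ∠ ≈ 45.00°
pole (1 + j25·0.1) = 1 + j2.5 → |·| ≈ 2.6926, ∠ ≈ 68.20°
|L| = 12.5 · 1.4142 / (2.6926) ≈ 6.5652
Gain = 20 log₁₀(6.5652) ≈ 16.34 dB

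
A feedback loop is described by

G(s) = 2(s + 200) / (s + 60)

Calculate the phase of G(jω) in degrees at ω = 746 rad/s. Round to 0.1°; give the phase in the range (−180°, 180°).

At s = jω = j746:
zero (s+200): 200 + j746 → |·| = √(200²+746²) = √596516 ≈ 772.34, ∠ = arctan(746/200) ≈ 74.99°
pole (s+60): 60 + j746 → |·| = √(60²+746²) = √560116 ≈ 748.41, ∠ = arctan(746/60) ≈ 85.40°
∠G = 74.99° − 85.40° = -10.41°

-10.4°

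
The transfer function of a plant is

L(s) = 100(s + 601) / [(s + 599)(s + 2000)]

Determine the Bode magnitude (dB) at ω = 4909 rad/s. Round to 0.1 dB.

At s = jω = j4909:
zero (s+601): 601 + j4909 → |·| = √(601²+4909²) = √24459482 ≈ 4945.7, ∠ = arctan(4909/601) ≈ 83.02°
pole (s+599): 599 + j4909 → |·| = √(599²+4909²) = √24457082 ≈ 4945.4, ∠ = arctan(4909/599) ≈ 83.04°
pole (s+2000): 2000 + j4909 → |·| = √(2000²+4909²) = √28098281 ≈ 5300.8, ∠ = arctan(4909/2000) ≈ 67.83°
|L| = 100 · 4945.7 / 2.6215e+07 ≈ 0.018866
Gain = 20 log₁₀(0.018866) ≈ -34.49 dB

-34.5 dB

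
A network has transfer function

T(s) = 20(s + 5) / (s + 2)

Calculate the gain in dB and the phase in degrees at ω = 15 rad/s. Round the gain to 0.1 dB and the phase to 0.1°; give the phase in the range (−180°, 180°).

26.4 dB, -10.8°

At s = jω = j15:
zero (s+5): 5 + j15 → |·| = √(5²+15²) = √250 ≈ 15.811, ∠ = arctan(15/5) ≈ 71.57°
pole (s+2): 2 + j15 → |·| = √(2²+15²) = √229 ≈ 15.133, ∠ = arctan(15/2) ≈ 82.41°
|T| = 20 · 15.811 / 15.133 ≈ 20.896
Gain = 20 log₁₀(20.896) ≈ 26.40 dB
∠T = 71.57° − 82.41° = -10.84°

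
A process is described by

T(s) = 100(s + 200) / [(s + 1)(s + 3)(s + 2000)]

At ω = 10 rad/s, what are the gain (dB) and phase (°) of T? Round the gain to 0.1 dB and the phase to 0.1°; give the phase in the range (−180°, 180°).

At s = jω = j10:
zero (s+200): 200 + j10 → |·| = √(200²+10²) = √40100 ≈ 200.25, ∠ = arctan(10/200) ≈ 2.86°
pole (s+1): 1 + j10 → |·| = √(1²+10²) = √101 ≈ 10.05, ∠ = arctan(10/1) ≈ 84.29°
pole (s+3): 3 + j10 → |·| = √(3²+10²) = √109 ≈ 10.44, ∠ = arctan(10/3) ≈ 73.30°
pole (s+2000): 2000 + j10 → |·| = √(2000²+10²) = √4000100 ≈ 2000, ∠ = arctan(10/2000) ≈ 0.29°
|T| = 100 · 200.25 / 2.0984e+05 ≈ 0.09543
Gain = 20 log₁₀(0.09543) ≈ -20.41 dB
∠T = 2.86° − 157.88° = -155.02°

-20.4 dB, -155.0°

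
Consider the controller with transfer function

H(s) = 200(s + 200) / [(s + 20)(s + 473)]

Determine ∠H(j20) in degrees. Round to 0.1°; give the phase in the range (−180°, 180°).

At s = jω = j20:
zero (s+200): 200 + j20 → |·| = √(200²+20²) = √40400 ≈ 201, ∠ = arctan(20/200) ≈ 5.71°
pole (s+20): 20 + j20 → |·| = √(20²+20²) = √800 ≈ 28.284, ∠ = arctan(20/20) ≈ 45.00°
pole (s+473): 473 + j20 → |·| = √(473²+20²) = √224129 ≈ 473.42, ∠ = arctan(20/473) ≈ 2.42°
∠H = 5.71° − 47.42° = -41.71°

-41.7°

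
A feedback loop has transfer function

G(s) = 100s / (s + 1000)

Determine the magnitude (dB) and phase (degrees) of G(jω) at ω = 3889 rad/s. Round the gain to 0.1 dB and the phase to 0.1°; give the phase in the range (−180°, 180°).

39.7 dB, 14.4°

At s = jω = j3889:
zero at origin: s = j3889 → |·| = 3889, ∠ = 90.00°
pole (s+1000): 1000 + j3889 → |·| = √(1000²+3889²) = √16124321 ≈ 4015.5, ∠ = arctan(3889/1000) ≈ 75.58°
|G| = 100 · 3889 / 4015.5 ≈ 96.85
Gain = 20 log₁₀(96.85) ≈ 39.72 dB
∠G = 90.00° − 75.58° = 14.42°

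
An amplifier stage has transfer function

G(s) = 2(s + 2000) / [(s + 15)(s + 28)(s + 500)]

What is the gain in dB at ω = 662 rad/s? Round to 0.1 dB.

-98.7 dB

At s = jω = j662:
zero (s+2000): 2000 + j662 → |·| = √(2000²+662²) = √4438244 ≈ 2106.7, ∠ = arctan(662/2000) ≈ 18.31°
pole (s+15): 15 + j662 → |·| = √(15²+662²) = √438469 ≈ 662.17, ∠ = arctan(662/15) ≈ 88.70°
pole (s+28): 28 + j662 → |·| = √(28²+662²) = √439028 ≈ 662.59, ∠ = arctan(662/28) ≈ 87.58°
pole (s+500): 500 + j662 → |·| = √(500²+662²) = √688244 ≈ 829.6, ∠ = arctan(662/500) ≈ 52.94°
|G| = 2 · 2106.7 / 3.6398e+08 ≈ 1.1576e-05
Gain = 20 log₁₀(1.1576e-05) ≈ -98.73 dB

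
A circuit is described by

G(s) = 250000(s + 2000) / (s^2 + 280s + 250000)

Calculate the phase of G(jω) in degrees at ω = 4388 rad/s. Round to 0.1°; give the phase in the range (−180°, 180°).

-110.8°

At s = jω = j4388:
zero (s+2000): 2000 + j4388 → |·| = √(2000²+4388²) = √23254544 ≈ 4822.3, ∠ = arctan(4388/2000) ≈ 65.50°
quadratic: (j4388)² + 280·j4388 + 250000 = -19004544 + j1228640 → |·| ≈ 1.9044e+07, ∠ ≈ 176.30°
∠G = 65.50° − 176.30° = -110.80°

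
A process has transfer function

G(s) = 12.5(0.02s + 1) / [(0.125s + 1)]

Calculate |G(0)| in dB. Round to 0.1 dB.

G(0) = 12.5 · 1 / 1 = 12.5
20 log₁₀(12.5) ≈ 21.94 dB

21.9 dB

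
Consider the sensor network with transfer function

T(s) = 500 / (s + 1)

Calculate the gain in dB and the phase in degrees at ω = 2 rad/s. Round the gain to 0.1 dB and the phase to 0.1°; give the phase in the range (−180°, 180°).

Substitute s = j2:
Numerator: 500 = 500 + j0
Denominator: (j2) + 1 = 1 + j2
|N| = √(500² + 0²) ≈ 500, ∠N ≈ 0.00°
|D| = √(1² + 2²) ≈ 2.2361, ∠D ≈ 63.43°
|T| = 500 / 2.2361 ≈ 223.6
Gain = 20 log₁₀(223.6) ≈ 46.99 dB
∠T = 0.00° − 63.43° = -63.43°

47.0 dB, -63.4°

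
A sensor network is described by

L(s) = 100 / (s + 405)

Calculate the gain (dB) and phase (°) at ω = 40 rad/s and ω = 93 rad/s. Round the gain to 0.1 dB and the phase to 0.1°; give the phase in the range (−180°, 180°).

ω = 40: -12.2 dB, -5.6°; ω = 93: -12.4 dB, -12.9°

At s = jω = j40:
pole (s+405): 405 + j40 → |·| = √(405²+40²) = √165625 ≈ 406.97, ∠ = arctan(40/405) ≈ 5.64°
|L| = 100 / 406.97 ≈ 0.24572
Gain = 20 log₁₀(0.24572) ≈ -12.19 dB
∠L = 0.00° − 5.64° = -5.64°

At s = jω = j93:
pole (s+405): 405 + j93 → |·| = √(405²+93²) = √172674 ≈ 415.54, ∠ = arctan(93/405) ≈ 12.93°
|L| = 100 / 415.54 ≈ 0.24065
Gain = 20 log₁₀(0.24065) ≈ -12.37 dB
∠L = 0.00° − 12.93° = -12.93°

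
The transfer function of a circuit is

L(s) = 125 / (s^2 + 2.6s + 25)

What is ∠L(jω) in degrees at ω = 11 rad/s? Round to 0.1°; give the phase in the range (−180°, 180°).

-163.4°

At s = jω = j11:
quadratic: (j11)² + 2.6·j11 + 25 = -96 + j28.6 → |·| ≈ 100.17, ∠ ≈ 163.41°
∠L = 0.00° − 163.41° = -163.41°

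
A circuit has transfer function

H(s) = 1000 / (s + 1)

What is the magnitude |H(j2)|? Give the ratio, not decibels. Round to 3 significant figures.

Substitute s = j2:
Numerator: 1000 = 1000 + j0
Denominator: (j2) + 1 = 1 + j2
|N| = √(1000² + 0²) ≈ 1000, ∠N ≈ 0.00°
|D| = √(1² + 2²) ≈ 2.2361, ∠D ≈ 63.43°
|H| = 1000 / 2.2361 ≈ 447.21

447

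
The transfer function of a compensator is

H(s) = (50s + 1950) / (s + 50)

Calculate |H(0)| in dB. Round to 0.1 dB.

H(0) = 1950 / 50 = 39
20 log₁₀(39) ≈ 31.82 dB

31.8 dB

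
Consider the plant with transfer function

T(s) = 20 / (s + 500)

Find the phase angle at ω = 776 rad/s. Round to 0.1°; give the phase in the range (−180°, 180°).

-57.2°

Substitute s = j776:
Numerator: 20 = 20 + j0
Denominator: (j776) + 500 = 500 + j776
|N| = √(20² + 0²) ≈ 20, ∠N ≈ 0.00°
|D| = √(500² + 776²) ≈ 923.13, ∠D ≈ 57.21°
∠T = 0.00° − 57.21° = -57.21°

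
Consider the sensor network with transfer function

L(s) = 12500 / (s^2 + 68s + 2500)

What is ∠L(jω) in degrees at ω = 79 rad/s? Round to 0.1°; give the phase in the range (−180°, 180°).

At s = jω = j79:
quadratic: (j79)² + 68·j79 + 2500 = -3741 + j5372 → |·| ≈ 6546.3, ∠ ≈ 124.85°
∠L = 0.00° − 124.85° = -124.85°

-124.9°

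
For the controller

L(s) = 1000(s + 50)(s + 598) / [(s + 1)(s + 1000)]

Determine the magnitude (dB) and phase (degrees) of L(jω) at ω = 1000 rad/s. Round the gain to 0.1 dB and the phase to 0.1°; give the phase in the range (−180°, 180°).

58.3 dB, 11.3°

At s = jω = j1000:
zero (s+50): 50 + j1000 → |·| = √(50²+1000²) = √1002500 ≈ 1001.2, ∠ = arctan(1000/50) ≈ 87.14°
zero (s+598): 598 + j1000 → |·| = √(598²+1000²) = √1357604 ≈ 1165.2, ∠ = arctan(1000/598) ≈ 59.12°
pole (s+1): 1 + j1000 → |·| = √(1²+1000²) = √1000001 ≈ 1000, ∠ = arctan(1000/1) ≈ 89.94°
pole (s+1000): 1000 + j1000 → |·| = √(1000²+1000²) = √2000000 ≈ 1414.2, ∠ = arctan(1000/1000) ≈ 45.00°
|L| = 1000 · 1.1666e+06 / 1.4142e+06 ≈ 824.92
Gain = 20 log₁₀(824.92) ≈ 58.33 dB
∠L = 146.26° − 134.94° = 11.32°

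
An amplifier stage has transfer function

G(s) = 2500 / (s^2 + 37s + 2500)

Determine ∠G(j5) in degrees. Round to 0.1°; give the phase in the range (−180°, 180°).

At s = jω = j5:
quadratic: (j5)² + 37·j5 + 2500 = 2475 + j185 → |·| ≈ 2481.9, ∠ ≈ 4.27°
∠G = 0.00° − 4.27° = -4.27°

-4.3°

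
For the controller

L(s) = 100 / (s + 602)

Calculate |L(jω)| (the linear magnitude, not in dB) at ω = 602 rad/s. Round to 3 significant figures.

0.117

Substitute s = j602:
Numerator: 100 = 100 + j0
Denominator: (j602) + 602 = 602 + j602
|N| = √(100² + 0²) ≈ 100, ∠N ≈ 0.00°
|D| = √(602² + 602²) ≈ 851.36, ∠D ≈ 45.00°
|L| = 100 / 851.36 ≈ 0.11746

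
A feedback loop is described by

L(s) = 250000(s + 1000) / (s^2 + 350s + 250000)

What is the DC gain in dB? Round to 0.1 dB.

60.0 dB

L(0) = 250000·1000 / 250000 = 1000
20 log₁₀(1000) ≈ 60.00 dB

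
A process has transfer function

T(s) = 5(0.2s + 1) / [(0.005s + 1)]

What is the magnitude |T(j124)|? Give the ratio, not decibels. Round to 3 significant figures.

105

At ω = 124 rad/s:
zero (1 + j124·0.2) = 1 + j24.8 → |·| ≈ 24.82, ∠ ≈ 87.69°
pole (1 + j124·0.005) = 1 + j0.62 → |·| ≈ 1.1766, ∠ ≈ 31.80°
|T| = 5 · 24.82 / (1.1766) ≈ 105.47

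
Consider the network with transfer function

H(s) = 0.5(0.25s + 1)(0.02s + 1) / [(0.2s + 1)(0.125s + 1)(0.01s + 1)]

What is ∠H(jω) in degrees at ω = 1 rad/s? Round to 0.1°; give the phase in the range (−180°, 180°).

-3.8°

At ω = 1 rad/s:
zero (1 + j1·0.25) = 1 + j0.25 → |·| ≈ 1.0308, ∠ ≈ 14.04°
zero (1 + j1·0.02) = 1 + j0.02 → |·| ≈ 1.0002, ∠ ≈ 1.15°
pole (1 + j1·0.2) = 1 + j0.2 → |·| ≈ 1.0198, ∠ ≈ 11.31°
pole (1 + j1·0.125) = 1 + j0.125 → |·| ≈ 1.0078, ∠ ≈ 7.13°
pole (1 + j1·0.01) = 1 + j0.01 → |·| ≈ 1, ∠ ≈ 0.57°
∠H = (14.04° + 1.15°) − (11.31° + 7.13° + 0.57°) = -3.82°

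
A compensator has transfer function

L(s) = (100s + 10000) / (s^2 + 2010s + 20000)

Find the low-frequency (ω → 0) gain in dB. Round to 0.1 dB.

-6.0 dB

L(0) = 10000 / 20000 = 0.5
20 log₁₀(0.5) ≈ -6.02 dB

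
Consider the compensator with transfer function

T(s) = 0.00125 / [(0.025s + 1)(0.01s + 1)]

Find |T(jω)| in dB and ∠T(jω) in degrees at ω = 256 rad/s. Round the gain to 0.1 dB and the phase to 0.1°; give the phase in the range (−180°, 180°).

At ω = 256 rad/s:
pole (1 + j256·0.025) = 1 + j6.4 → |·| ≈ 6.4777, ∠ ≈ 81.12°
pole (1 + j256·0.01) = 1 + j2.56 → |·| ≈ 2.7484, ∠ ≈ 68.66°
|T| = 0.00125 · 1 / (6.4777 · 2.7484) ≈ 7.0212e-05
Gain = 20 log₁₀(7.0212e-05) ≈ -83.07 dB
∠T = (0°) − (81.12° + 68.66°) = -149.78°

-83.1 dB, -149.8°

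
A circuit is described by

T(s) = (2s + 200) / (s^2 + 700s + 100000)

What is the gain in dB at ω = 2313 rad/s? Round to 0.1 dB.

-61.5 dB

Substitute s = j2313:
Numerator: 2(j2313) + 200 = 200 + j4626
Denominator: (j2313)^2 + 700(j2313) + 100000 = -5249969 + j1619100
|N| = √(200² + 4626²) ≈ 4630.3, ∠N ≈ 87.52°
|D| = √(5249969² + 1619100²) ≈ 5.494e+06, ∠D ≈ 162.86°
|T| = 4630.3 / 5.494e+06 ≈ 0.00084279
Gain = 20 log₁₀(0.00084279) ≈ -61.49 dB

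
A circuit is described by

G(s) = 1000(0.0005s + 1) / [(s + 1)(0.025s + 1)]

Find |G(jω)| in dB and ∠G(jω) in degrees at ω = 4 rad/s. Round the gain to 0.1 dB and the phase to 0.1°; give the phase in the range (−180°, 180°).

At ω = 4 rad/s:
zero (1 + j4·0.0005) = 1 + j0.002 → |·| ≈ 1, ∠ ≈ 0.11°
pole (1 + j4·1) = 1 + j4 → |·| ≈ 4.1231, ∠ ≈ 75.96°
pole (1 + j4·0.025) = 1 + j0.1 → |·| ≈ 1.005, ∠ ≈ 5.71°
|G| = 1000 · 1 / (4.1231 · 1.005) ≈ 241.33
Gain = 20 log₁₀(241.33) ≈ 47.65 dB
∠G = (0.11°) − (75.96° + 5.71°) = -81.56°

47.7 dB, -81.6°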